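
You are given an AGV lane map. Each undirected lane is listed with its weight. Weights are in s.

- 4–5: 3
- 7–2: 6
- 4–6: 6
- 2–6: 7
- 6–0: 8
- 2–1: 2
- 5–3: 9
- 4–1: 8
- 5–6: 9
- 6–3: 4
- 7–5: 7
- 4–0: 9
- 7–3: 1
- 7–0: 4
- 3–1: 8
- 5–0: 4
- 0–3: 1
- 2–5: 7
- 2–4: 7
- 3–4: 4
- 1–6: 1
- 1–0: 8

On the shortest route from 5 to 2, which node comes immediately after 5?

Enumerating some paths:
5–4–2: 3+7 = 10
5–2: 7 = 7
5–6–1–2: 9+1+2 = 12
The minimum is 7 s via 5–2.
So from 5 the first move is to 2.

2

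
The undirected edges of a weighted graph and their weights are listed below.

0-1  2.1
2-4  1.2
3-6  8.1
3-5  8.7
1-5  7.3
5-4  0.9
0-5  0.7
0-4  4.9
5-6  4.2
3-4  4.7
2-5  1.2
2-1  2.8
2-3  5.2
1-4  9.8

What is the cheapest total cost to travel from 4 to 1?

3.7

Enumerating some paths:
4 - 5 - 0 - 1: 0.9+0.7+2.1 = 3.7
4 - 5 - 2 - 1: 0.9+1.2+2.8 = 4.9
4 - 2 - 5 - 0 - 1: 1.2+1.2+0.7+2.1 = 5.2
4 - 2 - 1: 1.2+2.8 = 4
The minimum is 3.7 via 4 - 5 - 0 - 1.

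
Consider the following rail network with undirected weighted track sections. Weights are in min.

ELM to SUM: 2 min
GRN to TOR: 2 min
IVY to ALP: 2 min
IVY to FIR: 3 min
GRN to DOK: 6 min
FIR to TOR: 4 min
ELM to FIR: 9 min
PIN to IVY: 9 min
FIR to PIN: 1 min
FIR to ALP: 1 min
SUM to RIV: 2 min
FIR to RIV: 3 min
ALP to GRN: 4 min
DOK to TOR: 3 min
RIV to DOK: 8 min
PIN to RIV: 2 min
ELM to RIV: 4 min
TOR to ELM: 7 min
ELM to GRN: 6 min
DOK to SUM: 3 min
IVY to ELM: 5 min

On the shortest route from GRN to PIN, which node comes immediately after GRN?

Enumerating some paths:
GRN–TOR–FIR–PIN: 2+4+1 = 7
GRN–ALP–FIR–PIN: 4+1+1 = 6
The minimum is 6 min via GRN–ALP–FIR–PIN.
So from GRN the first move is to ALP.

ALP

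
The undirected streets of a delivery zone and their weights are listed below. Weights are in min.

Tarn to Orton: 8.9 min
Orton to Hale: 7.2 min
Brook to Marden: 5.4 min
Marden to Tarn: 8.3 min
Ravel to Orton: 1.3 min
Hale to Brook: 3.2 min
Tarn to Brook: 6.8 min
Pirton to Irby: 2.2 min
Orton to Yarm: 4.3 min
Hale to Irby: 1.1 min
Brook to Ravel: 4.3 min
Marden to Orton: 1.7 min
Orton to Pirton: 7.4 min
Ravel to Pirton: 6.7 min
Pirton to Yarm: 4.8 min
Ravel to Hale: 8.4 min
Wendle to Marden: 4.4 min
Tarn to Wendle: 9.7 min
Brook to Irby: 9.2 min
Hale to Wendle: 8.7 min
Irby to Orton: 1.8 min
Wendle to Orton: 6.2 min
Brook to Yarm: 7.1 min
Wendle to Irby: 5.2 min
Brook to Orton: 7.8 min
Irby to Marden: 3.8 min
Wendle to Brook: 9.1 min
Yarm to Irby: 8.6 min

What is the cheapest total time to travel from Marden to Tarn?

Compare a few routes:
Marden → Tarn: 8.3 = 8.3
Marden → Orton → Tarn: 1.7+8.9 = 10.6
Marden → Brook → Tarn: 5.4+6.8 = 12.2
The minimum is 8.3 min via Marden → Tarn.

8.3 min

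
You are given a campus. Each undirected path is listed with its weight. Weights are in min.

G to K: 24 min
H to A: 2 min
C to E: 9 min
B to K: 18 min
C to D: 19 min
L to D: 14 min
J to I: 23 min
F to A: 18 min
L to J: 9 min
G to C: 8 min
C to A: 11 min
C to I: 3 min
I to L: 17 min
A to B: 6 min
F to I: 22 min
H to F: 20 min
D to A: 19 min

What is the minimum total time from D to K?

Shortest distances from D:
D: 0
L: 14  (via D)
A: 19  (via D)
C: 19  (via D)
H: 21  (via A)
I: 22  (via C)
J: 23  (via L)
B: 25  (via A)
G: 27  (via C)
E: 28  (via C)
F: 37  (via A)
K: 43  (via B)
Shortest route: D–A–B–K = 43 min.

43 min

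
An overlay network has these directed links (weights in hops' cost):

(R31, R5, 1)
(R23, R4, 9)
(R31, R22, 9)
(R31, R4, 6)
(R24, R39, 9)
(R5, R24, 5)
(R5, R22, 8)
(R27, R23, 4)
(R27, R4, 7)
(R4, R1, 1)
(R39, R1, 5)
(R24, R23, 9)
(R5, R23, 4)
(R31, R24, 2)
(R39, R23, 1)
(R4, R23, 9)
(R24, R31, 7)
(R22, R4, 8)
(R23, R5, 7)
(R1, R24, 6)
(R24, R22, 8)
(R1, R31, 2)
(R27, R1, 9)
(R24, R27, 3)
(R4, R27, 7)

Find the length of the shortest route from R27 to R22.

19 hops' cost

Enumerating some paths:
R27 → R4 → R1 → R31 → R24 → R22: 7+1+2+2+8 = 20
R27 → R1 → R31 → R22: 9+2+9 = 20
R27 → R4 → R1 → R31 → R22: 7+1+2+9 = 19
Cheapest is R27 → R4 → R1 → R31 → R22 at 19 hops' cost.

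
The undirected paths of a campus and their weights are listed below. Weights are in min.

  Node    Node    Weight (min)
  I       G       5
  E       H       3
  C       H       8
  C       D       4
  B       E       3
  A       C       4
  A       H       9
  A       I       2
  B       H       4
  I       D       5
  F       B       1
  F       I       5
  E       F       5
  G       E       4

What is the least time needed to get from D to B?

11 min

Enumerating some paths:
D–I–F–B: 5+5+1 = 11
D–C–A–I–F–B: 4+4+2+5+1 = 16
D–I–G–E–B: 5+5+4+3 = 17
D–C–H–B: 4+8+4 = 16
Cheapest is D–I–F–B at 11 min.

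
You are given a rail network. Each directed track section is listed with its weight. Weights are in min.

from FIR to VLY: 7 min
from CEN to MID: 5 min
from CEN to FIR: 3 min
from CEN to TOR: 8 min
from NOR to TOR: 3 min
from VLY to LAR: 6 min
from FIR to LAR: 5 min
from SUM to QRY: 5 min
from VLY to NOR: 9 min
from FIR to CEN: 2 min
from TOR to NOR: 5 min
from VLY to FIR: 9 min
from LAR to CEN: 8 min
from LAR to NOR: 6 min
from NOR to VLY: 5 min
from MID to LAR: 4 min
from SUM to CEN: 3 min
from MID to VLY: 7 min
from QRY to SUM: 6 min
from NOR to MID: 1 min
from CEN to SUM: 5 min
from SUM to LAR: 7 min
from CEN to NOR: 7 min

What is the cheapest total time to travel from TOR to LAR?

10 min

Running Dijkstra from TOR:
TOR: 0
NOR: 5  (via TOR)
MID: 6  (via NOR)
VLY: 10  (via NOR)
LAR: 10  (via MID)
Shortest route: TOR–NOR–MID–LAR = 10 min.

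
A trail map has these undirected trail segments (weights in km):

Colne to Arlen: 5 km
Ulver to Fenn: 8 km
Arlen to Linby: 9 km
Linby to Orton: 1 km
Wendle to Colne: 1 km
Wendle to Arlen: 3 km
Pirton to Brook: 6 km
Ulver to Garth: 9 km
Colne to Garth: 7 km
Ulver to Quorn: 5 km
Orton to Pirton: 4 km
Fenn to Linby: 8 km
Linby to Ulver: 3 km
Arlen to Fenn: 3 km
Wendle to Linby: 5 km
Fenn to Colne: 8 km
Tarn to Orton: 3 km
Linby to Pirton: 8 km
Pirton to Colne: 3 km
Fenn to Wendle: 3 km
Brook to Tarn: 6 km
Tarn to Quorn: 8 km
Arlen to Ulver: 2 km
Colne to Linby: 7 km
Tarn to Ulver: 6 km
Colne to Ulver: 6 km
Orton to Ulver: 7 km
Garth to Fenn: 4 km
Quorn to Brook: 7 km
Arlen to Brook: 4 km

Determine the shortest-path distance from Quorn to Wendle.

Compare a few routes:
Quorn - Ulver - Arlen - Wendle: 5+2+3 = 10
Quorn - Ulver - Linby - Wendle: 5+3+5 = 13
Quorn - Ulver - Colne - Wendle: 5+6+1 = 12
The minimum is 10 km via Quorn - Ulver - Arlen - Wendle.

10 km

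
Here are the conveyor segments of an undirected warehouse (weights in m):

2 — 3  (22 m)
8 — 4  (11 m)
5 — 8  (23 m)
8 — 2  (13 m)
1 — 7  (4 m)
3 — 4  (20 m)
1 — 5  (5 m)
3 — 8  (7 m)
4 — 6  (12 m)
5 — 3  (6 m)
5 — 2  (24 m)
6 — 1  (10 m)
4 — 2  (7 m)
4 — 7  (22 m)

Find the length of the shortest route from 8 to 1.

18 m

Running Dijkstra from 8:
8: 0
3: 7  (via 8)
4: 11  (via 8)
2: 13  (via 8)
5: 13  (via 3)
1: 18  (via 5)
Shortest route: 8–3–5–1 = 18 m.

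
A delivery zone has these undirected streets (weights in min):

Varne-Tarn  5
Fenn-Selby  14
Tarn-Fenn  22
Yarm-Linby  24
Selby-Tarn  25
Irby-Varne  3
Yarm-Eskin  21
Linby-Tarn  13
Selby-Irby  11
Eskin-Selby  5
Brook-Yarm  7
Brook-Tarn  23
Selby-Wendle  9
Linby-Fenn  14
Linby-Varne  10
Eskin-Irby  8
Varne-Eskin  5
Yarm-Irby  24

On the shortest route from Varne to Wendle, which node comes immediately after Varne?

Candidate routes:
Varne - Irby - Selby - Wendle: 3+11+9 = 23
Varne - Irby - Eskin - Selby - Wendle: 3+8+5+9 = 25
Varne - Eskin - Selby - Wendle: 5+5+9 = 19
Varne - Eskin - Irby - Selby - Wendle: 5+8+11+9 = 33
Cheapest is Varne - Eskin - Selby - Wendle at 19 min.
So from Varne the first move is to Eskin.

Eskin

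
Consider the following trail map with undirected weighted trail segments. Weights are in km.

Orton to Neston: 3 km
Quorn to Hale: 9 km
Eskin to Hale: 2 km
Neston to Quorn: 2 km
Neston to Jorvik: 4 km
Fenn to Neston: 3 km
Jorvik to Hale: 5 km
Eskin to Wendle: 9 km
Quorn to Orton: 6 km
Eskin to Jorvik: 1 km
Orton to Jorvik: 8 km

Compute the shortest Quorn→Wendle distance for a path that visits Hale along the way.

Shortest Quorn→Hale: Quorn–Hale = 9
Shortest Hale→Wendle: Hale–Eskin–Wendle = 11
Total via Hale: 9 + 11 = 20 km.

20 km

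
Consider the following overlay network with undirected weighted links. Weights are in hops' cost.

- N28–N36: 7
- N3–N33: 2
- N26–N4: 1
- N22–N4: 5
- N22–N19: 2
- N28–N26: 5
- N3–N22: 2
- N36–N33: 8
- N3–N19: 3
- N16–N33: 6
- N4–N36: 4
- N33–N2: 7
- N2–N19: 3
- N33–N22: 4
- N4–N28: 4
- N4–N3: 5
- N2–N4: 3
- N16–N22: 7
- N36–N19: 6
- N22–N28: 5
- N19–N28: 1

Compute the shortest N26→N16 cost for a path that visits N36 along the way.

Best N26 to N36: N26 → N4 → N36 costing 5
Best N36 to N16: N36 → N33 → N16 costing 14
Total via N36: 5 + 14 = 19 hops' cost.

19 hops' cost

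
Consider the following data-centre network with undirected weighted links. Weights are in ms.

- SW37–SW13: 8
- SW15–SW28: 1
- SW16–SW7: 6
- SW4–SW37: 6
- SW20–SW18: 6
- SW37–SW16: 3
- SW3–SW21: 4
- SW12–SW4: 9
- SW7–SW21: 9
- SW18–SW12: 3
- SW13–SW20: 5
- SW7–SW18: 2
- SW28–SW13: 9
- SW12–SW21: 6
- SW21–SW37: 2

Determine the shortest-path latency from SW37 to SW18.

Candidate routes:
SW37 - SW4 - SW12 - SW18: 6+9+3 = 18
SW37 - SW21 - SW7 - SW18: 2+9+2 = 13
SW37 - SW13 - SW20 - SW18: 8+5+6 = 19
SW37 - SW21 - SW12 - SW18: 2+6+3 = 11
Cheapest is SW37 - SW21 - SW12 - SW18 at 11 ms.

11 ms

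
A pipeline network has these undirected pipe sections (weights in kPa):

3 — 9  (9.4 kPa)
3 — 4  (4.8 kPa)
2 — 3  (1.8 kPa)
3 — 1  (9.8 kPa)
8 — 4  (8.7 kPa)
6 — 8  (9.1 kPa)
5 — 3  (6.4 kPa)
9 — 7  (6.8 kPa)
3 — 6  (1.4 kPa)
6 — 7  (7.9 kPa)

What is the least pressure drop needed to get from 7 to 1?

19.1 kPa

Candidate routes:
7 - 6 - 3 - 1: 7.9+1.4+9.8 = 19.1
7 - 9 - 3 - 1: 6.8+9.4+9.8 = 26
The minimum is 19.1 kPa via 7 - 6 - 3 - 1.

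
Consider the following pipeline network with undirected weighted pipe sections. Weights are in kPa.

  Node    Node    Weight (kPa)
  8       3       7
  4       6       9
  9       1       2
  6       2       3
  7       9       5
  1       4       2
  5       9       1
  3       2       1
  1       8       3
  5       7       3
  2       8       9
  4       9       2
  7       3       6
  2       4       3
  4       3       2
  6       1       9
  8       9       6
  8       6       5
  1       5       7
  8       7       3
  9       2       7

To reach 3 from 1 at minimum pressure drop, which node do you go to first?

Compare a few routes:
1–4–3: 2+2 = 4
1–9–4–3: 2+2+2 = 6
Cheapest is 1–4–3 at 4 kPa.
So from 1 the first move is to 4.

4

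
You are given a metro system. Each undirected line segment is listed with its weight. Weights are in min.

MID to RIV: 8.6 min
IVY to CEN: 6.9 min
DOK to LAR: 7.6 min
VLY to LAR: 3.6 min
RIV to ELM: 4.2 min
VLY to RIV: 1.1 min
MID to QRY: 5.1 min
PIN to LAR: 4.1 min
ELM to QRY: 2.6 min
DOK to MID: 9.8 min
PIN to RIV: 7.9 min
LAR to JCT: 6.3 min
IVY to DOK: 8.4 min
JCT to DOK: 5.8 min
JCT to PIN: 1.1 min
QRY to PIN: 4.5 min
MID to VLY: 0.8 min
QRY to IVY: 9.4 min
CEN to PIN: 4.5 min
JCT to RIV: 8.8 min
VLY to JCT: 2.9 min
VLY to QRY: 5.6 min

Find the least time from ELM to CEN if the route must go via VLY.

13.8 min

Best ELM to VLY: ELM–RIV–VLY costing 5.3
Best VLY to CEN: VLY–JCT–PIN–CEN costing 8.5
Total via VLY: 5.3 + 8.5 = 13.8 min.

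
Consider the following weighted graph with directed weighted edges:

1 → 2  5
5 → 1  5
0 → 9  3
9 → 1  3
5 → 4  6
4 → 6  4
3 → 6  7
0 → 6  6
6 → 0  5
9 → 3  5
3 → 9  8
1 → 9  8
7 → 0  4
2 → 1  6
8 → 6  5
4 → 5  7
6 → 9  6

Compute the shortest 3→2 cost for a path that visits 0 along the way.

Shortest 3→0: 3 → 6 → 0 = 12
Best 0 to 2: 0 → 9 → 1 → 2 costing 11
Total via 0: 12 + 11 = 23.

23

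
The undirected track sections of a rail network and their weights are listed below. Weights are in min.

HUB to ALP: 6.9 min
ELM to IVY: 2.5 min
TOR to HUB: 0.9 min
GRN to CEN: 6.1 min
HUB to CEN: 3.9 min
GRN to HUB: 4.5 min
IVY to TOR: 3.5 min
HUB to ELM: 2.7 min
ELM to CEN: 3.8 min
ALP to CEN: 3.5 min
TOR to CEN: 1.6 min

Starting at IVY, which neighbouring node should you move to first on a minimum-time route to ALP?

Candidate routes:
IVY → TOR → CEN → ALP: 3.5+1.6+3.5 = 8.6
IVY → TOR → HUB → ALP: 3.5+0.9+6.9 = 11.3
IVY → ELM → HUB → TOR → CEN → ALP: 2.5+2.7+0.9+1.6+3.5 = 11.2
IVY → ELM → CEN → ALP: 2.5+3.8+3.5 = 9.8
The minimum is 8.6 min via IVY → TOR → CEN → ALP.
So from IVY the first move is to TOR.

TOR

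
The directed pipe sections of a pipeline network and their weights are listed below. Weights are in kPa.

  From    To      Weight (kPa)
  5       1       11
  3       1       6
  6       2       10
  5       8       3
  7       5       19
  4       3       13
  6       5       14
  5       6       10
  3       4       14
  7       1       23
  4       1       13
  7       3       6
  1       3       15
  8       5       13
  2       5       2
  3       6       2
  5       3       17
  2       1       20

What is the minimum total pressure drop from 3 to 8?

Enumerating some paths:
3 - 6 - 2 - 5 - 8: 2+10+2+3 = 17
3 - 6 - 5 - 8: 2+14+3 = 19
Cheapest is 3 - 6 - 2 - 5 - 8 at 17 kPa.

17 kPa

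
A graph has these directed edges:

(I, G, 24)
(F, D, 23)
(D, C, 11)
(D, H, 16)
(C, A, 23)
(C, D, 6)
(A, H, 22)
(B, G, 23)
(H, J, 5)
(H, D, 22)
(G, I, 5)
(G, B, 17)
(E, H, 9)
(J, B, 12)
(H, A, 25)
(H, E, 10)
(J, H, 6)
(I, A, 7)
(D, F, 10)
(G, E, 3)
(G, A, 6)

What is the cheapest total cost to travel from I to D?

51

Running Dijkstra from I:
I: 0
A: 7  (via I)
G: 24  (via I)
E: 27  (via G)
H: 29  (via A)
J: 34  (via H)
B: 41  (via G)
D: 51  (via H)
Shortest route: I → A → H → D = 51.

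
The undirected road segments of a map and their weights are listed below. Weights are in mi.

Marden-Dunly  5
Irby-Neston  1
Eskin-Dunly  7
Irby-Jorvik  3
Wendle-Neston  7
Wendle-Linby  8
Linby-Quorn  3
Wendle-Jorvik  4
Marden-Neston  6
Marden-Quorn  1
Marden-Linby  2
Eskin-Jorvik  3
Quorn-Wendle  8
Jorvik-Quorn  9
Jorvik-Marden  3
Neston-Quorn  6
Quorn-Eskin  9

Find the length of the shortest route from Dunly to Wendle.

Running Dijkstra from Dunly:
Dunly: 0
Marden: 5  (via Dunly)
Quorn: 6  (via Marden)
Linby: 7  (via Marden)
Eskin: 7  (via Dunly)
Jorvik: 8  (via Marden)
Neston: 11  (via Marden)
Irby: 11  (via Jorvik)
Wendle: 12  (via Jorvik)
Shortest route: Dunly → Marden → Jorvik → Wendle = 12 mi.

12 mi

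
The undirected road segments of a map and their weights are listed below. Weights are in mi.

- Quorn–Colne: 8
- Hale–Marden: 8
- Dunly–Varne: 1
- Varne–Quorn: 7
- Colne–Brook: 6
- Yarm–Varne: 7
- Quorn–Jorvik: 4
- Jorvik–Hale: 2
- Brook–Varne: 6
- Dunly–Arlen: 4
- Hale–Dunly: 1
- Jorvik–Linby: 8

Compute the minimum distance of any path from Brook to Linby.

Settle nodes by increasing distance from Brook:
Brook: 0
Colne: 6  (via Brook)
Varne: 6  (via Brook)
Dunly: 7  (via Varne)
Hale: 8  (via Dunly)
Jorvik: 10  (via Hale)
Arlen: 11  (via Dunly)
Yarm: 13  (via Varne)
Quorn: 13  (via Varne)
Marden: 16  (via Hale)
Linby: 18  (via Jorvik)
Shortest route: Brook → Varne → Dunly → Hale → Jorvik → Linby = 18 mi.

18 mi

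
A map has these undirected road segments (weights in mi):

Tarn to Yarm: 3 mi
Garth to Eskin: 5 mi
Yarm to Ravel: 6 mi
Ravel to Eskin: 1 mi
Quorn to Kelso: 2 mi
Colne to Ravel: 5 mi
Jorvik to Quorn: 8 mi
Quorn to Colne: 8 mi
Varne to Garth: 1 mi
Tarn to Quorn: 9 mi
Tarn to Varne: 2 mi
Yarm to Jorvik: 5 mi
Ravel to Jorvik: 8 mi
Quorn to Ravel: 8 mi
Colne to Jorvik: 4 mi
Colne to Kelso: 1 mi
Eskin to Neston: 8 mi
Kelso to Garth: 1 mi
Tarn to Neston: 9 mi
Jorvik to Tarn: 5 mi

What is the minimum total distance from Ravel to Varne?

Shortest distances from Ravel:
Ravel: 0
Eskin: 1  (via Ravel)
Colne: 5  (via Ravel)
Kelso: 6  (via Colne)
Garth: 6  (via Eskin)
Yarm: 6  (via Ravel)
Varne: 7  (via Garth)
Shortest route: Ravel–Eskin–Garth–Varne = 7 mi.

7 mi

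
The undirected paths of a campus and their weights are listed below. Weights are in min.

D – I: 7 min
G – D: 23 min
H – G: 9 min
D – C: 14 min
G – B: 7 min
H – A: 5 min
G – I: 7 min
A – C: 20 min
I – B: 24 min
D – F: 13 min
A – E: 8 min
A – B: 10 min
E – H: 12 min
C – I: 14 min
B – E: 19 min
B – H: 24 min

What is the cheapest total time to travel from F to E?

48 min

Settle nodes by increasing distance from F:
F: 0
D: 13  (via F)
I: 20  (via D)
C: 27  (via D)
G: 27  (via I)
B: 34  (via G)
H: 36  (via G)
A: 41  (via H)
E: 48  (via H)
Shortest route: F–D–I–G–H–E = 48 min.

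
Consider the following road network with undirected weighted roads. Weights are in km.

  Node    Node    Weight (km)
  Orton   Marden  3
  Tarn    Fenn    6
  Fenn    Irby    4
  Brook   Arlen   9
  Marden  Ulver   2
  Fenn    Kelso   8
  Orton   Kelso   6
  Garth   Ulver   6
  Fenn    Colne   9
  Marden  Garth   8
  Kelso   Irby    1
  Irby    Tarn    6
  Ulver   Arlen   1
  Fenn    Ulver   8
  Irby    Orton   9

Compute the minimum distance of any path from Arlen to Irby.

Running Dijkstra from Arlen:
Arlen: 0
Ulver: 1  (via Arlen)
Marden: 3  (via Ulver)
Orton: 6  (via Marden)
Garth: 7  (via Ulver)
Brook: 9  (via Arlen)
Fenn: 9  (via Ulver)
Kelso: 12  (via Orton)
Irby: 13  (via Fenn)
Shortest route: Arlen–Ulver–Fenn–Irby = 13 km.

13 km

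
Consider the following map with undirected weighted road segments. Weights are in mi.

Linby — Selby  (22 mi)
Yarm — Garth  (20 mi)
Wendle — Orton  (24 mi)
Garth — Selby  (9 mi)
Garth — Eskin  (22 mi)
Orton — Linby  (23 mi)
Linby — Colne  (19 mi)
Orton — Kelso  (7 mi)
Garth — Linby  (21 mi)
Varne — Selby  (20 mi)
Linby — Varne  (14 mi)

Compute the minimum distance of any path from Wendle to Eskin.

90 mi

Shortest distances from Wendle:
Wendle: 0
Orton: 24  (via Wendle)
Kelso: 31  (via Orton)
Linby: 47  (via Orton)
Varne: 61  (via Linby)
Colne: 66  (via Linby)
Garth: 68  (via Linby)
Selby: 69  (via Linby)
Yarm: 88  (via Garth)
Eskin: 90  (via Garth)
Shortest route: Wendle → Orton → Linby → Garth → Eskin = 90 mi.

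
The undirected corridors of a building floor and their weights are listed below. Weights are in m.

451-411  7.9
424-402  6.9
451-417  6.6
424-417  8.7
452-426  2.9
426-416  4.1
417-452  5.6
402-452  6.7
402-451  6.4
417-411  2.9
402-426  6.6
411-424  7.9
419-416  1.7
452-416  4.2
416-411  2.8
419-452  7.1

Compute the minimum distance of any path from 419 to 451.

Shortest distances from 419:
419: 0
416: 1.7  (via 419)
411: 4.5  (via 416)
426: 5.8  (via 416)
452: 5.9  (via 416)
417: 7.4  (via 411)
402: 12.4  (via 426)
424: 12.4  (via 411)
451: 12.4  (via 411)
Shortest route: 419–416–411–451 = 12.4 m.

12.4 m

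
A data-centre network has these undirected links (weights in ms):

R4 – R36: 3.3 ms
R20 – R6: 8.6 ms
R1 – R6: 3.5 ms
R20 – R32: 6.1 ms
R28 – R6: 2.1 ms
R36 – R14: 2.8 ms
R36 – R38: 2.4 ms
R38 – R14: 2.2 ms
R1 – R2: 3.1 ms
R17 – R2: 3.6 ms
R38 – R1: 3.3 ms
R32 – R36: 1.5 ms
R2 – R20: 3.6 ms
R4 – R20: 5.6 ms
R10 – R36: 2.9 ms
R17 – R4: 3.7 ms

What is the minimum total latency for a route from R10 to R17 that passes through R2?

15.3 ms

Shortest R10→R2: R10–R36–R38–R1–R2 = 11.7
Shortest R2→R17: R2–R17 = 3.6
Total via R2: 11.7 + 3.6 = 15.3 ms.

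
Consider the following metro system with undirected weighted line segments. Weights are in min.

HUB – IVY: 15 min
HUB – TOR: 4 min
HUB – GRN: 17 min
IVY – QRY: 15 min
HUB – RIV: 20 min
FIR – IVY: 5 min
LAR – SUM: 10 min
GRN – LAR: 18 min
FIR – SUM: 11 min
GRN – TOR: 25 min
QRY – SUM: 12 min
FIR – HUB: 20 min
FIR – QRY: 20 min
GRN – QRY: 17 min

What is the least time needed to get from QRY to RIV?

Running Dijkstra from QRY:
QRY: 0
SUM: 12  (via QRY)
IVY: 15  (via QRY)
GRN: 17  (via QRY)
FIR: 20  (via QRY)
LAR: 22  (via SUM)
HUB: 30  (via IVY)
TOR: 34  (via HUB)
RIV: 50  (via HUB)
Shortest route: QRY–IVY–HUB–RIV = 50 min.

50 min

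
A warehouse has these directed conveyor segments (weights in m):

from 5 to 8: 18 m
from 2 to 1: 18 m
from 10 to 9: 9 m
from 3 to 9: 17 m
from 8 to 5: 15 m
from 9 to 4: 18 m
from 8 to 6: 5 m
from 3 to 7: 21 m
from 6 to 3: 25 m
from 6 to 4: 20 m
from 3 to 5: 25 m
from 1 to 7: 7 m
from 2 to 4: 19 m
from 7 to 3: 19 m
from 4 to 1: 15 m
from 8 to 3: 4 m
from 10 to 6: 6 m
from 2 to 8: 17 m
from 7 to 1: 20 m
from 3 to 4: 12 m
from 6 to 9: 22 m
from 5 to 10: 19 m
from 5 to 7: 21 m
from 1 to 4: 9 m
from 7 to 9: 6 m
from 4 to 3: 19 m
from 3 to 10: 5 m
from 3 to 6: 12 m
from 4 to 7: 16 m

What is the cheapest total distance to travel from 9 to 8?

Enumerating some paths:
9 → 4 → 3 → 5 → 8: 18+19+25+18 = 80
9 → 4 → 7 → 3 → 5 → 8: 18+16+19+25+18 = 96
The minimum is 80 m via 9 → 4 → 3 → 5 → 8.

80 m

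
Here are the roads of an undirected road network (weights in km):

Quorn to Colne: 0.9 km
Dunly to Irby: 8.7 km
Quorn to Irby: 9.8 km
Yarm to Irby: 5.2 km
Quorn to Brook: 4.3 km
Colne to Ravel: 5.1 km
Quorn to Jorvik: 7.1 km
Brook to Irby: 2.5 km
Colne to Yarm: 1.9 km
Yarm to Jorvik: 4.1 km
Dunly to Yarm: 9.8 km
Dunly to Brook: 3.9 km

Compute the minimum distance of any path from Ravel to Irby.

Compare a few routes:
Ravel–Colne–Quorn–Brook–Irby: 5.1+0.9+4.3+2.5 = 12.8
Ravel–Colne–Yarm–Irby: 5.1+1.9+5.2 = 12.2
The minimum is 12.2 km via Ravel–Colne–Yarm–Irby.

12.2 km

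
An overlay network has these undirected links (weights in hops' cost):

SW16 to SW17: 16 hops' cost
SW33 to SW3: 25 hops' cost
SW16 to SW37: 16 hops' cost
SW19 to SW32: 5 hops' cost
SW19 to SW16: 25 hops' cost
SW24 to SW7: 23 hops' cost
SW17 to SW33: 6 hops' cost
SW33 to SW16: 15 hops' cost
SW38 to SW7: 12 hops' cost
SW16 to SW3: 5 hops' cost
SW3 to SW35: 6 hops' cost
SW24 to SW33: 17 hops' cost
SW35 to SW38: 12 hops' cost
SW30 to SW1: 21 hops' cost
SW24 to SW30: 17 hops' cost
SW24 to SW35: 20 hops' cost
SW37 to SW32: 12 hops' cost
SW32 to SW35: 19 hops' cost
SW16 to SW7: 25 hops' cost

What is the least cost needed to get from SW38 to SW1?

Enumerating some paths:
SW38–SW35–SW24–SW30–SW1: 12+20+17+21 = 70
SW38–SW7–SW24–SW30–SW1: 12+23+17+21 = 73
The minimum is 70 hops' cost via SW38–SW35–SW24–SW30–SW1.

70 hops' cost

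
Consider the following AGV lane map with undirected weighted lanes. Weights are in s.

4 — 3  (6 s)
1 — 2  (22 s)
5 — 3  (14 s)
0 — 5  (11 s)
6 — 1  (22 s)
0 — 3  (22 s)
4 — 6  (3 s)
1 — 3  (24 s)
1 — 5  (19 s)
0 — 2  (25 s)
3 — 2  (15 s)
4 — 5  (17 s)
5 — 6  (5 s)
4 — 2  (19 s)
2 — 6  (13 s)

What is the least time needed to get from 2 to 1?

22 s

Running Dijkstra from 2:
2: 0
6: 13  (via 2)
3: 15  (via 2)
4: 16  (via 6)
5: 18  (via 6)
1: 22  (via 2)
Shortest route: 2–1 = 22 s.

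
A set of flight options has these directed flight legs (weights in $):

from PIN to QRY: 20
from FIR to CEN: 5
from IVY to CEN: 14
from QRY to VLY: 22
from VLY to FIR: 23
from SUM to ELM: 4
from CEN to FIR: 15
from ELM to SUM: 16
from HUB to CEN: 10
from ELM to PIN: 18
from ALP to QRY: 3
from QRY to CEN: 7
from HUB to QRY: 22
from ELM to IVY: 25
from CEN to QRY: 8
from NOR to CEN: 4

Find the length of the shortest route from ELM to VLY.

Shortest distances from ELM:
ELM: 0
SUM: 16  (via ELM)
PIN: 18  (via ELM)
IVY: 25  (via ELM)
QRY: 38  (via PIN)
CEN: 39  (via IVY)
FIR: 54  (via CEN)
VLY: 60  (via QRY)
Shortest route: ELM → PIN → QRY → VLY = $60.

$60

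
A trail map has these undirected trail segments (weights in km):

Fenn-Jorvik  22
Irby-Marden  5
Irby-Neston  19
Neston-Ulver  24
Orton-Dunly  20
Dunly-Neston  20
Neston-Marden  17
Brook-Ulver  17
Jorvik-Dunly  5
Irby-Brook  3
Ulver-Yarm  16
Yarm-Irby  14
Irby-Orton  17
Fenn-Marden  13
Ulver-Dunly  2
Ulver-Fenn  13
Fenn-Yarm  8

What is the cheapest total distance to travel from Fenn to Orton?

35 km

Settle nodes by increasing distance from Fenn:
Fenn: 0
Yarm: 8  (via Fenn)
Marden: 13  (via Fenn)
Ulver: 13  (via Fenn)
Dunly: 15  (via Ulver)
Irby: 18  (via Marden)
Jorvik: 20  (via Dunly)
Brook: 21  (via Irby)
Neston: 30  (via Marden)
Orton: 35  (via Dunly)
Shortest route: Fenn → Ulver → Dunly → Orton = 35 km.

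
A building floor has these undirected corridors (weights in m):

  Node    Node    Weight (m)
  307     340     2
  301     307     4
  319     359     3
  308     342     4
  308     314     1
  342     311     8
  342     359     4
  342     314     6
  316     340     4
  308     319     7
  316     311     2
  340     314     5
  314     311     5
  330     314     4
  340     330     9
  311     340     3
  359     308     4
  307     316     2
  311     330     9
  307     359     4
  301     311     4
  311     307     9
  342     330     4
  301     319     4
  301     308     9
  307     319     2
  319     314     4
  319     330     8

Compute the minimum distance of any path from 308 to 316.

8 m

Enumerating some paths:
308 → 314 → 311 → 316: 1+5+2 = 8
308 → 314 → 340 → 316: 1+5+4 = 10
308 → 314 → 340 → 307 → 316: 1+5+2+2 = 10
308 → 314 → 319 → 307 → 316: 1+4+2+2 = 9
The minimum is 8 m via 308 → 314 → 311 → 316.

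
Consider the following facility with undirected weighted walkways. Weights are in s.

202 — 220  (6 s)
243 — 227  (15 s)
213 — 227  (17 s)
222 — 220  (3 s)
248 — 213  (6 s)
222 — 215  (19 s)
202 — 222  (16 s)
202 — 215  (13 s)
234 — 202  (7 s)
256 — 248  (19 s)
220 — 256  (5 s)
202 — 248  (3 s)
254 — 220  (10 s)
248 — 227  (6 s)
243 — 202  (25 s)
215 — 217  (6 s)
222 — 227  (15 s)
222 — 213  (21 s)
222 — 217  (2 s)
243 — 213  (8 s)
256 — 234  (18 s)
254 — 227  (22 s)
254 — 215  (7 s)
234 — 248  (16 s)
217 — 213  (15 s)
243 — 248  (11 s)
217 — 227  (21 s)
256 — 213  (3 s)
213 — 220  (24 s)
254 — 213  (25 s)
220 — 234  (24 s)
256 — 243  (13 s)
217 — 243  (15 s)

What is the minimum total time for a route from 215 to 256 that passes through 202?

Best 215 to 202: 215–202 costing 13
Shortest 202→256: 202–220–256 = 11
Total via 202: 13 + 11 = 24 s.

24 s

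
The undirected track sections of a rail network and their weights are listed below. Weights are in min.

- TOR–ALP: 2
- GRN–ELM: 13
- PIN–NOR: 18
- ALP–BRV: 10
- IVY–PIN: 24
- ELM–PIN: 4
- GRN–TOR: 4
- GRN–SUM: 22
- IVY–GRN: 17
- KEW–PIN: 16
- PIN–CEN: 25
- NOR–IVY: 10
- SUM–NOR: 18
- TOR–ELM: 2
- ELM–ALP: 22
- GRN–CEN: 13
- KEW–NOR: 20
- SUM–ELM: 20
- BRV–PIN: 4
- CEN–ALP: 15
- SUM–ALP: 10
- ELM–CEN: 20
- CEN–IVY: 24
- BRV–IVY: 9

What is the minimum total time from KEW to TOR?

Shortest distances from KEW:
KEW: 0
PIN: 16  (via KEW)
ELM: 20  (via PIN)
NOR: 20  (via KEW)
BRV: 20  (via PIN)
TOR: 22  (via ELM)
Shortest route: KEW–PIN–ELM–TOR = 22 min.

22 min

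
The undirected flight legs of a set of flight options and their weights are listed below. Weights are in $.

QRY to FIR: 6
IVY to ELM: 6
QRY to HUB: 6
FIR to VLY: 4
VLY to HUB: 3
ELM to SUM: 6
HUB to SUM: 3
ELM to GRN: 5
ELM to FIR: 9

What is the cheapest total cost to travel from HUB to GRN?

$14

Enumerating some paths:
HUB → VLY → FIR → ELM → GRN: 3+4+9+5 = 21
HUB → QRY → FIR → ELM → GRN: 6+6+9+5 = 26
HUB → SUM → ELM → GRN: 3+6+5 = 14
Cheapest is HUB → SUM → ELM → GRN at $14.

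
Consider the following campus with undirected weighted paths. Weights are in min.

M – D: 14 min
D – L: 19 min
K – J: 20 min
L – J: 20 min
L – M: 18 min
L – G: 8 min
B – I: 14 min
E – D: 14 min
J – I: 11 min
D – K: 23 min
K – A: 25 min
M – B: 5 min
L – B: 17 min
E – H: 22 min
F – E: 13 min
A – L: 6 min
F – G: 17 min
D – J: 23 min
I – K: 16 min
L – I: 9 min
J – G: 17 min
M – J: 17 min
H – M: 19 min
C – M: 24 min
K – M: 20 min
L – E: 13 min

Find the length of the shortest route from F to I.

34 min

Compare a few routes:
F - E - L - I: 13+13+9 = 35
F - G - L - I: 17+8+9 = 34
The minimum is 34 min via F - G - L - I.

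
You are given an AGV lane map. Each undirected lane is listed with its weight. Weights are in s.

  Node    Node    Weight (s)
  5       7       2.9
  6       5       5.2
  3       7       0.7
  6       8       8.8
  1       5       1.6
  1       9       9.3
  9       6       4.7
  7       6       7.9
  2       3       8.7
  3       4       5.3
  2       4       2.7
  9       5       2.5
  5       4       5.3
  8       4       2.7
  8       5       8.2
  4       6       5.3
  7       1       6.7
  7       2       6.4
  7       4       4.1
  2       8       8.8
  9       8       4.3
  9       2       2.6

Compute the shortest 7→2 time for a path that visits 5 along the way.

Shortest 7→5: 7 → 5 = 2.9
Best 5 to 2: 5 → 9 → 2 costing 5.1
Total via 5: 2.9 + 5.1 = 8 s.

8 s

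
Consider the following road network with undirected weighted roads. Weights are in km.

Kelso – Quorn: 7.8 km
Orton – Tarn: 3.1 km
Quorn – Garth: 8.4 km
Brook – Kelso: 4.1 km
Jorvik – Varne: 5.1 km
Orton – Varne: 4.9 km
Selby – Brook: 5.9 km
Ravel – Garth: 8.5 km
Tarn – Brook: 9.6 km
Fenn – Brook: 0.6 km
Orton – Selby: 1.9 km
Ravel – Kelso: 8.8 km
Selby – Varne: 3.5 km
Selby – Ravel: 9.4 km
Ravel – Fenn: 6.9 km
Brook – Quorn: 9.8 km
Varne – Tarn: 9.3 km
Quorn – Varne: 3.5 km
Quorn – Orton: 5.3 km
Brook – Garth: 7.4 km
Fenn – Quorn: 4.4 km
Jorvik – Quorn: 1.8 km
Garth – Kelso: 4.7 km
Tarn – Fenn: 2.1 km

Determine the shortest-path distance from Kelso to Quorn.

Settle nodes by increasing distance from Kelso:
Kelso: 0
Brook: 4.1  (via Kelso)
Garth: 4.7  (via Kelso)
Fenn: 4.7  (via Brook)
Tarn: 6.8  (via Fenn)
Quorn: 7.8  (via Kelso)
Shortest route: Kelso → Quorn = 7.8 km.

7.8 km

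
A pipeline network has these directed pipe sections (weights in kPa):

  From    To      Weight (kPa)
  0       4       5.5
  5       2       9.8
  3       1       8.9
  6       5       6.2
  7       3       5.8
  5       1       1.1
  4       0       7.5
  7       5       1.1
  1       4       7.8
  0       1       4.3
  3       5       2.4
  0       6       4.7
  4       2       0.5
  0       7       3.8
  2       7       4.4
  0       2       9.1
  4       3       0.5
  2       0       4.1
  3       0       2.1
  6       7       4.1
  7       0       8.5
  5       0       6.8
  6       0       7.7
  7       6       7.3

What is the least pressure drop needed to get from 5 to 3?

Running Dijkstra from 5:
5: 0
1: 1.1  (via 5)
0: 6.8  (via 5)
4: 8.9  (via 1)
2: 9.4  (via 4)
3: 9.4  (via 4)
Shortest route: 5 → 1 → 4 → 3 = 9.4 kPa.

9.4 kPa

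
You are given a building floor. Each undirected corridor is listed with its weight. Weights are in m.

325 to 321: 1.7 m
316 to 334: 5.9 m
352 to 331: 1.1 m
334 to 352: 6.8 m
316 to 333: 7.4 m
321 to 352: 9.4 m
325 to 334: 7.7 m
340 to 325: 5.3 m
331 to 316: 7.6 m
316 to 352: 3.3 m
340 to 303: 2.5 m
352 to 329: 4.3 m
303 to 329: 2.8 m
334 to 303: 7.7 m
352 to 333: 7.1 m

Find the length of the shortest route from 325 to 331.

Compare a few routes:
325 → 334 → 352 → 331: 7.7+6.8+1.1 = 15.6
325 → 321 → 352 → 331: 1.7+9.4+1.1 = 12.2
The minimum is 12.2 m via 325 → 321 → 352 → 331.

12.2 m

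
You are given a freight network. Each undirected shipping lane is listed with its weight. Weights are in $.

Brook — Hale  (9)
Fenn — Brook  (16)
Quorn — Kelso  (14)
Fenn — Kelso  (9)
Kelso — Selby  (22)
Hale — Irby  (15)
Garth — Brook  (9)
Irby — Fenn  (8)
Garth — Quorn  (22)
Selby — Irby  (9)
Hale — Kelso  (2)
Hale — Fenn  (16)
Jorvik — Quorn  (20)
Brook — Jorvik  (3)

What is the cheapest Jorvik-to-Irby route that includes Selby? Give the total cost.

$45

Best Jorvik to Selby: Jorvik–Brook–Hale–Kelso–Selby costing 36
Shortest Selby→Irby: Selby–Irby = 9
Total via Selby: 36 + 9 = $45.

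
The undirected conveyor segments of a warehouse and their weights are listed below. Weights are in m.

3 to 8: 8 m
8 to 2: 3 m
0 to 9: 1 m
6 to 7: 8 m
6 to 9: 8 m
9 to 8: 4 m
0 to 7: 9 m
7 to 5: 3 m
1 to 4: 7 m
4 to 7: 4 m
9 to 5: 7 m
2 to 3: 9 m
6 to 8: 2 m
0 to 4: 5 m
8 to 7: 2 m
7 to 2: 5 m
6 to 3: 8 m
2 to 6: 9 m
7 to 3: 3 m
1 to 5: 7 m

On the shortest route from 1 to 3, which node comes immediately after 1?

5

Enumerating some paths:
1–4–7–8–3: 7+4+2+8 = 21
1–5–7–3: 7+3+3 = 13
1–4–7–3: 7+4+3 = 14
1–5–7–8–3: 7+3+2+8 = 20
The minimum is 13 m via 1–5–7–3.
So from 1 the first move is to 5.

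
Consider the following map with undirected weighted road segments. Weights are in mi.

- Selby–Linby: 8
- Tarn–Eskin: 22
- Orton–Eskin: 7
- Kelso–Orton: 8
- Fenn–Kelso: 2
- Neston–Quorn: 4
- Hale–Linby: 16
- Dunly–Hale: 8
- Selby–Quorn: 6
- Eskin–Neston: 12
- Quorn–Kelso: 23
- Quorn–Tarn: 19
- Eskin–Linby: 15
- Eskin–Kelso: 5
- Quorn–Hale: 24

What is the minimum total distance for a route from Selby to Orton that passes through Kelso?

35 mi

Best Selby to Kelso: Selby–Quorn–Neston–Eskin–Kelso costing 27
Shortest Kelso→Orton: Kelso–Orton = 8
Total via Kelso: 27 + 8 = 35 mi.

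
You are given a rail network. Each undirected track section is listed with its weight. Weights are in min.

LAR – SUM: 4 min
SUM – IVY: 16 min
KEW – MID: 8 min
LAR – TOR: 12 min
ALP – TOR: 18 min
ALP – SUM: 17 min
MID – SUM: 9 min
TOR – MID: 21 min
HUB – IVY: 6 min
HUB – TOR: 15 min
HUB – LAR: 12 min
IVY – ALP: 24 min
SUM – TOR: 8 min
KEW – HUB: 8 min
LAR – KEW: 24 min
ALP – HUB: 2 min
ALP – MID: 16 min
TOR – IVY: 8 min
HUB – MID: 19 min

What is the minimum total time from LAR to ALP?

Shortest distances from LAR:
LAR: 0
SUM: 4  (via LAR)
TOR: 12  (via LAR)
HUB: 12  (via LAR)
MID: 13  (via SUM)
ALP: 14  (via HUB)
Shortest route: LAR → HUB → ALP = 14 min.

14 min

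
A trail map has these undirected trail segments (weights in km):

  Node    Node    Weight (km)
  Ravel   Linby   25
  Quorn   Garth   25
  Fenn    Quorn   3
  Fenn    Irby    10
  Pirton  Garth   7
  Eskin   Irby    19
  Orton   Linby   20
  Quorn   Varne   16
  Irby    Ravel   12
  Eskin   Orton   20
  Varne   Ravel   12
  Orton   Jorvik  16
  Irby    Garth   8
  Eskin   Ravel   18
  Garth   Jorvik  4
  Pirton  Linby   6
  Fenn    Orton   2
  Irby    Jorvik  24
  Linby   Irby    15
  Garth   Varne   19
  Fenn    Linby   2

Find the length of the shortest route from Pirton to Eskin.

30 km

Enumerating some paths:
Pirton–Linby–Irby–Eskin: 6+15+19 = 40
Pirton–Linby–Fenn–Irby–Eskin: 6+2+10+19 = 37
Pirton–Linby–Fenn–Orton–Eskin: 6+2+2+20 = 30
Pirton–Garth–Irby–Eskin: 7+8+19 = 34
The minimum is 30 km via Pirton–Linby–Fenn–Orton–Eskin.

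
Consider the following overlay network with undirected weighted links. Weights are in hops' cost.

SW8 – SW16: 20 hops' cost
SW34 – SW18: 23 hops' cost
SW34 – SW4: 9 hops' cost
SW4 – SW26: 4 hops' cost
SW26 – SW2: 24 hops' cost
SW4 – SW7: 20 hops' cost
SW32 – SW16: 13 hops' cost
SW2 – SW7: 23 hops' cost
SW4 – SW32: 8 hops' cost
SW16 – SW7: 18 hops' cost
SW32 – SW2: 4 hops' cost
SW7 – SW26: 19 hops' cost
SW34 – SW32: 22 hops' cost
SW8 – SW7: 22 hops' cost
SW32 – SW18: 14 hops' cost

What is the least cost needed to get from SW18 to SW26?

Compare a few routes:
SW18 - SW32 - SW4 - SW26: 14+8+4 = 26
SW18 - SW34 - SW4 - SW26: 23+9+4 = 36
SW18 - SW32 - SW2 - SW26: 14+4+24 = 42
Cheapest is SW18 - SW32 - SW4 - SW26 at 26 hops' cost.

26 hops' cost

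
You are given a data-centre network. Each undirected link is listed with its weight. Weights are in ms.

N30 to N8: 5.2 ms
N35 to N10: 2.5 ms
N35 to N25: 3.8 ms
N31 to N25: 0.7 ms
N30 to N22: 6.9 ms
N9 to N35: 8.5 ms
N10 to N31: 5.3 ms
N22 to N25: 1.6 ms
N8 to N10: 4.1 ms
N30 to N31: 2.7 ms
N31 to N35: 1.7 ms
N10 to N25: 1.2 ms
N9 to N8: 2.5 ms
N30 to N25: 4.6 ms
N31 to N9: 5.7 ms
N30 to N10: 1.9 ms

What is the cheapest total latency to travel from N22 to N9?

Running Dijkstra from N22:
N22: 0
N25: 1.6  (via N22)
N31: 2.3  (via N25)
N10: 2.8  (via N25)
N35: 4  (via N31)
N30: 4.7  (via N10)
N8: 6.9  (via N10)
N9: 8  (via N31)
Shortest route: N22–N25–N31–N9 = 8 ms.

8 ms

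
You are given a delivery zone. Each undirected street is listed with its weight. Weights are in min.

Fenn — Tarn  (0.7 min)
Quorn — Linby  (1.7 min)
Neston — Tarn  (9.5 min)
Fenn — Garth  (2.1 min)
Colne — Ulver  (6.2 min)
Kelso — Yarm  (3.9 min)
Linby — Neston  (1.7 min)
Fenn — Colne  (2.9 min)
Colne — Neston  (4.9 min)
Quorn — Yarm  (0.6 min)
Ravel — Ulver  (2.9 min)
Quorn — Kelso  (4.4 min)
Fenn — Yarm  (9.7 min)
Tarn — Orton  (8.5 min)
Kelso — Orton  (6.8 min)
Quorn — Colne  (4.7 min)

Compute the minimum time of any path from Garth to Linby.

11.4 min

Compare a few routes:
Garth–Fenn–Colne–Quorn–Linby: 2.1+2.9+4.7+1.7 = 11.4
Garth–Fenn–Colne–Neston–Linby: 2.1+2.9+4.9+1.7 = 11.6
Garth–Fenn–Tarn–Neston–Linby: 2.1+0.7+9.5+1.7 = 14
The minimum is 11.4 min via Garth–Fenn–Colne–Quorn–Linby.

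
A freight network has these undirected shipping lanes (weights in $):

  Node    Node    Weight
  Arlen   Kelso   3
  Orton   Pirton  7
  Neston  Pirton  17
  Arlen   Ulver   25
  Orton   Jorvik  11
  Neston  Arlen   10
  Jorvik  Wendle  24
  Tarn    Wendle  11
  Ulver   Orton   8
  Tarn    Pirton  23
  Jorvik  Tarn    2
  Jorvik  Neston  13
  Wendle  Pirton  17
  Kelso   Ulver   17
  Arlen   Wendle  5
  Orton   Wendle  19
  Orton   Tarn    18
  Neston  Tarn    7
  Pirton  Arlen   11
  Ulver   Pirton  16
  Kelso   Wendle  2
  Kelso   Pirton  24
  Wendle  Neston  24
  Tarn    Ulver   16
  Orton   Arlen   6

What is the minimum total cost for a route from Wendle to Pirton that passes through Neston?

$32

Best Wendle to Neston: Wendle–Arlen–Neston costing 15
Shortest Neston→Pirton: Neston–Pirton = 17
Total via Neston: 15 + 17 = $32.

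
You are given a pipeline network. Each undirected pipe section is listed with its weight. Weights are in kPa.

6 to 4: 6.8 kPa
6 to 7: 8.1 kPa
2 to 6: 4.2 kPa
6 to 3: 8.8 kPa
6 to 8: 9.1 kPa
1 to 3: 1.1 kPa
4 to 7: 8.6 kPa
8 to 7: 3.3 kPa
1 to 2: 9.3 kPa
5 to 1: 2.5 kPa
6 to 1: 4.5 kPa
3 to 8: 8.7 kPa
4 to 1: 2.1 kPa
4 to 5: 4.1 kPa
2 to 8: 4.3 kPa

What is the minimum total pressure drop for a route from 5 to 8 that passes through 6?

15.5 kPa

Shortest 5→6: 5–1–6 = 7
Best 6 to 8: 6–2–8 costing 8.5
Total via 6: 7 + 8.5 = 15.5 kPa.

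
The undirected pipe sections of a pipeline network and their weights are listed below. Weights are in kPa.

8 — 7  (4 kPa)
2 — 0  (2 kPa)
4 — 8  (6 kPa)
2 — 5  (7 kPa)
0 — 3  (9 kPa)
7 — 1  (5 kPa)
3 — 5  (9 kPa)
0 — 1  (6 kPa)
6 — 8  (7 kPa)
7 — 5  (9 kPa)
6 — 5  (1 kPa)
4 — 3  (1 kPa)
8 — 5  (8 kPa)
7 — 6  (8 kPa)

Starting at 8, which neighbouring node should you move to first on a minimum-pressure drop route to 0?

7

Enumerating some paths:
8–6–5–2–0: 7+1+7+2 = 17
8–5–2–0: 8+7+2 = 17
8–7–1–0: 4+5+6 = 15
8–4–3–0: 6+1+9 = 16
The minimum is 15 kPa via 8–7–1–0.
So from 8 the first move is to 7.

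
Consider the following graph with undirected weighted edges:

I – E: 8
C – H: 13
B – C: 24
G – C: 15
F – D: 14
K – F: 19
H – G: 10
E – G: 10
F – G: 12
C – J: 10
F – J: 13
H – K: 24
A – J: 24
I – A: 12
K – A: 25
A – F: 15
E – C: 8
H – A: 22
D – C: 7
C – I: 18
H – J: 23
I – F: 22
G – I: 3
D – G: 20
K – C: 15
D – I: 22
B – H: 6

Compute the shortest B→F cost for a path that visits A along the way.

43

Best B to A: B → H → A costing 28
Shortest A→F: A → F = 15
Total via A: 28 + 15 = 43.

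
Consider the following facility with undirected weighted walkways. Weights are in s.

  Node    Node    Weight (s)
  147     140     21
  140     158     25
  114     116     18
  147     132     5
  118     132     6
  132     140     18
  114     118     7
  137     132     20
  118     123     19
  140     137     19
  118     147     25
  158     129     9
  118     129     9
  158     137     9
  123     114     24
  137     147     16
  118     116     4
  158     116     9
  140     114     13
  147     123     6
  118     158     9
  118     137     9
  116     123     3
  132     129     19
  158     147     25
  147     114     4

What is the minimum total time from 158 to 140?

25 s

Candidate routes:
158 - 137 - 140: 9+19 = 28
158 - 140: 25 = 25
158 - 118 - 114 - 140: 9+7+13 = 29
The minimum is 25 s via 158 - 140.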